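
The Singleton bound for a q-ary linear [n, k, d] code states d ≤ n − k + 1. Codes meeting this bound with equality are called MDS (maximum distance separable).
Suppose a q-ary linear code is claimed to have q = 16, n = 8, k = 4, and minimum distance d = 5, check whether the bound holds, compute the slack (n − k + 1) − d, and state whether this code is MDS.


Singleton RHS = n − k + 1 = 5, slack = 0, bound satisfied, MDS.

Singleton bound: d ≤ n − k + 1.
Here n = 8, k = 4, so n − k + 1 = 5.
Given d = 5, check d ≤ 5: YES.
Slack = (n − k + 1) − d = 0.
The code is MDS (slack = 0).
Description: the claimed parameters are [8, 4, 5]_16; such a code would be MDS (meets Singleton bound).


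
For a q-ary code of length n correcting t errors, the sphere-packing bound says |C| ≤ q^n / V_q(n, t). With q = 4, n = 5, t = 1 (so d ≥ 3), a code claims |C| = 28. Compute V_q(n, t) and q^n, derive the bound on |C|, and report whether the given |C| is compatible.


V_q(n, t) = 16, q^n = 1024, Hamming bound = 64, |C| = 28 ≤ bound (satisfied).

Step 1: Compute V_q(n, t) = Σ_{j=0}^1 C(n, j) (q−1)^j.
  j = 0: C(5,0)·(3)^0 = 1·1 = 1.
  j = 1: C(5,1)·(3)^1 = 5·3 = 15.
  V_q(n, t) = 1 + 15 = 16.
Step 2: q^n = 4^5 = 1024.
Step 3: Hamming bound ⌊q^n / V_q(n,t)⌋ = ⌊1024/16⌋ = 64.
Step 4: Compare |C| = 28 to 64: satisfied.
The claimed |C| lies below the Hamming bound.


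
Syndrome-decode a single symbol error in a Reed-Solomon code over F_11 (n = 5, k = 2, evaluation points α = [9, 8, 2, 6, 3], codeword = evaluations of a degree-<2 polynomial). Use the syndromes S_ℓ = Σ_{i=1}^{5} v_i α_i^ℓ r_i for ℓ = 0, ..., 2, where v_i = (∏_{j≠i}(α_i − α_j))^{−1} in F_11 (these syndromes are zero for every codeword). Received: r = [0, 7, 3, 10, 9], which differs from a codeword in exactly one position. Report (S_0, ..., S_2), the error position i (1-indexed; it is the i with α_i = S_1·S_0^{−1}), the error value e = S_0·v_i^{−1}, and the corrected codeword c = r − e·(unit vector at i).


S = (3, 6, 1), error at position 3, error magnitude e = 9, c = [0, 7, 5, 10, 9].

Step 1: column multipliers v_i = (∏_{j≠i}(α_i − α_j))^{−1} mod 11.
  i = 1 (α = 9): (9−8)(9−2)(9−6)(9−3) = 1·7·3·6 = 126 ≡ 5, so v_1 = 5^{−1} = 9 (mod 11).
  i = 2 (α = 8): (8−9)(8−2)(8−6)(8−3) = (−1)·6·2·5 = −60 ≡ 6, so v_2 = 6^{−1} = 2 (mod 11).
  i = 3 (α = 2): (2−9)(2−8)(2−6)(2−3) = (−7)·(−6)·(−4)·(−1) = 168 ≡ 3, so v_3 = 3^{−1} = 4 (mod 11).
  i = 4 (α = 6): (6−9)(6−8)(6−2)(6−3) = (−3)·(−2)·4·3 = 72 ≡ 6, so v_4 = 6^{−1} = 2 (mod 11).
  i = 5 (α = 3): (3−9)(3−8)(3−2)(3−6) = (−6)·(−5)·1·(−3) = −90 ≡ 9, so v_5 = 9^{−1} = 5 (mod 11).
  v = [9, 2, 4, 2, 5].
Step 2: syndromes of r = [0, 7, 3, 10, 9] (all sums mod 11).
  S_0 = Σ v_i r_i = 9·0 + 2·7 + 4·3 + 2·10 + 5·9 = 91 ≡ 3.
  S_1 = Σ v_i α_i r_i = 9·9·0 + 2·8·7 + 4·2·3 + 2·6·10 + 5·3·9 = 391 ≡ 6.
  α_i^2 mod 11 = [4, 9, 4, 3, 9].
  S_2 = Σ v_i α_i^2 r_i = 9·4·0 + 2·9·7 + 4·4·3 + 2·3·10 + 5·9·9 = 639 ≡ 1.
  S = (3, 6, 1) ≠ 0, so r is not a codeword (an error is present).
Step 3: locate the error. For a single error e at position i, S_ℓ = v_i·e·α_i^ℓ, so α_err = S_1/S_0.
  S_0^{−1} = 3^{−1} = 4 (mod 11), so α_err = 6·4 = 24 ≡ 2 = α_3. Error position i = 3.
  Consistency check: S_2/S_1 = 1·2 = 2 ≡ 2 = α_err ✓ (single-error assumption holds).
Step 4: error magnitude e = S_0/v_3 = S_0·∏_{j≠3}(α_3 − α_j) = 3·3 = 9 ≡ 9 (mod 11).
Step 5: correct position 3: c_3 = r_3 − e = 3 − 9 ≡ 5 (mod 11). Hence c = [0, 7, 5, 10, 9].
  Check: interpolating c through the α_i gives m(x) = 8 + 4·x (degree < 2) with m(α_i) = c_i for every i, so c is indeed a codeword.


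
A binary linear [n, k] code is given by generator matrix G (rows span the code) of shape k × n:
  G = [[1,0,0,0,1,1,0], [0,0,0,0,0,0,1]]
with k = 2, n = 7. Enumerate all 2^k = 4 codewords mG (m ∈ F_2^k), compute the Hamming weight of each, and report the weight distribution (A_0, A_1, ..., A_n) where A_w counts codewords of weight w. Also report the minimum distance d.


Weight distribution: A_0 = 1, A_1 = 1, A_3 = 1, A_4 = 1. Minimum distance d = 1.

Enumerate all 2^2 = 4 messages m ∈ F_2^2.
For each, compute codeword c = mG in F_2^7, then tally its weight.
  m = 00 → c = 0000000, weight = 0.
  m = 10 → c = 1000110, weight = 3.
  m = 01 → c = 0000001, weight = 1.
  m = 11 → c = 1000111, weight = 4.
Tally weights:
  weight 0: 1 codewords.
  weight 1: 1 codewords.
  weight 3: 1 codewords.
  weight 4: 1 codewords.
Minimum distance d = smallest w > 0 with A_w > 0 = 1.
Sanity: Σ A_w = 4 = 2^2 = 4 ✓.


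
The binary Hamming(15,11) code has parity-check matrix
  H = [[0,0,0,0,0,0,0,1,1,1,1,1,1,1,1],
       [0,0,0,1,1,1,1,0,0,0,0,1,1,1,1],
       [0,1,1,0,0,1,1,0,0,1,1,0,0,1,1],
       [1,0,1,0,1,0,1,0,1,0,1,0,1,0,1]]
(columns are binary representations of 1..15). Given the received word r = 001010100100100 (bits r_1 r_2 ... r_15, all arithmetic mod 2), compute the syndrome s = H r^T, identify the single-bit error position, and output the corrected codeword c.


s = (0, 1, 1, 0)^T, error position = 6, corrected codeword c = 001011100100100

Compute s = H r^T mod 2 one row at a time:
  s_1 = 0 + 0 + 1 + 0 + 0 + 1 + 0 + 0 = 2 ≡ 0 (mod 2).
  s_2 = 0 + 1 + 0 + 1 + 0 + 1 + 0 + 0 = 3 ≡ 1 (mod 2).
  s_3 = 0 + 1 + 0 + 1 + 1 + 0 + 0 + 0 = 3 ≡ 1 (mod 2).
  s_4 = 0 + 1 + 1 + 1 + 0 + 0 + 1 + 0 = 4 ≡ 0 (mod 2).
s = (0, 1, 1, 0)^T — this equals column 6 of H (binary 0110), so error is at position 6.
Correct: flip bit 6 of r = 001010100100100 to get c = 001011100100100.


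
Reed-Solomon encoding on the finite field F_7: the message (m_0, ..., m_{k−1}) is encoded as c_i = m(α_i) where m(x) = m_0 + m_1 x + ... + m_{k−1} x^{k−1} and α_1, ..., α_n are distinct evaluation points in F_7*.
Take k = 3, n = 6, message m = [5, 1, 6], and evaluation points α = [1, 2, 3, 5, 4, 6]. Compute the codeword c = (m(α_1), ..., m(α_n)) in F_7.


c = [5, 3, 6, 6, 0, 3]

Message polynomial: m(x) = 5 + 1·x + 6·x^2 (mod 7).
For each evaluation point α_i, compute m(α_i) mod 7:
  α_1 = 1: Horner steps 6 → 0 → 5, so m(1) = 5.
  α_2 = 2: Horner steps 6 → 6 → 3, so m(2) = 3.
  α_3 = 3: Horner steps 6 → 5 → 6, so m(3) = 6.
  α_4 = 5: Horner steps 6 → 3 → 6, so m(5) = 6.
  α_5 = 4: Horner steps 6 → 4 → 0, so m(4) = 0.
  α_6 = 6: Horner steps 6 → 2 → 3, so m(6) = 3.
Codeword c = [5, 3, 6, 6, 0, 3] ∈ F_7^6.


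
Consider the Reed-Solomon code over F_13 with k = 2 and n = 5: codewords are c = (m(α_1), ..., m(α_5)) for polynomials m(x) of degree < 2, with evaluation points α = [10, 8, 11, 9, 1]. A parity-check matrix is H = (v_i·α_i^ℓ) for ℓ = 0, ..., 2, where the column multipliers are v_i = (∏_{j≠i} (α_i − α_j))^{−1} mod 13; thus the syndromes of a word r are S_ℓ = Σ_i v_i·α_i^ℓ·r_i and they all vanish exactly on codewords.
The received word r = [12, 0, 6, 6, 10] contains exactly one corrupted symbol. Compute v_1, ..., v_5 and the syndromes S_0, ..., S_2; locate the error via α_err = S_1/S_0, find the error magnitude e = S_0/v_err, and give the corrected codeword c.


S = (5, 3, 7), error at position 3, error magnitude e = 1, c = [12, 0, 5, 6, 10].

Step 1: column multipliers v_i = (∏_{j≠i}(α_i − α_j))^{−1} mod 13.
  i = 1 (α = 10): (10−8)(10−11)(10−9)(10−1) = 2·(−1)·1·9 = −18 ≡ 8, so v_1 = 8^{−1} = 5 (mod 13).
  i = 2 (α = 8): (8−10)(8−11)(8−9)(8−1) = (−2)·(−3)·(−1)·7 = −42 ≡ 10, so v_2 = 10^{−1} = 4 (mod 13).
  i = 3 (α = 11): (11−10)(11−8)(11−9)(11−1) = 1·3·2·10 = 60 ≡ 8, so v_3 = 8^{−1} = 5 (mod 13).
  i = 4 (α = 9): (9−10)(9−8)(9−11)(9−1) = (−1)·1·(−2)·8 = 16 ≡ 3, so v_4 = 3^{−1} = 9 (mod 13).
  i = 5 (α = 1): (1−10)(1−8)(1−11)(1−9) = (−9)·(−7)·(−10)·(−8) = 5040 ≡ 9, so v_5 = 9^{−1} = 3 (mod 13).
  v = [5, 4, 5, 9, 3].
Step 2: syndromes of r = [12, 0, 6, 6, 10] (all sums mod 13).
  S_0 = Σ v_i r_i = 5·12 + 4·0 + 5·6 + 9·6 + 3·10 = 174 ≡ 5.
  S_1 = Σ v_i α_i r_i = 5·10·12 + 4·8·0 + 5·11·6 + 9·9·6 + 3·1·10 = 1446 ≡ 3.
  α_i^2 mod 13 = [9, 12, 4, 3, 1].
  S_2 = Σ v_i α_i^2 r_i = 5·9·12 + 4·12·0 + 5·4·6 + 9·3·6 + 3·1·10 = 852 ≡ 7.
  S = (5, 3, 7) ≠ 0, so r is not a codeword (an error is present).
Step 3: locate the error. For a single error e at position i, S_ℓ = v_i·e·α_i^ℓ, so α_err = S_1/S_0.
  S_0^{−1} = 5^{−1} = 8 (mod 13), so α_err = 3·8 = 24 ≡ 11 = α_3. Error position i = 3.
  Consistency check: S_2/S_1 = 7·9 = 63 ≡ 11 = α_err ✓ (single-error assumption holds).
Step 4: error magnitude e = S_0/v_3 = S_0·∏_{j≠3}(α_3 − α_j) = 5·8 = 40 ≡ 1 (mod 13).
Step 5: correct position 3: c_3 = r_3 − e = 6 − 1 ≡ 5 (mod 13). Hence c = [12, 0, 5, 6, 10].
  Check: interpolating c through the α_i gives m(x) = 4 + 6·x (degree < 2) with m(α_i) = c_i for every i, so c is indeed a codeword.


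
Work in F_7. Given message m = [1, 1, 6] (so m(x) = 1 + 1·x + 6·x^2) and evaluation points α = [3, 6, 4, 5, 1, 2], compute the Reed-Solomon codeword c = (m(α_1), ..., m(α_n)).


c = [2, 6, 3, 2, 1, 6]

Message polynomial: m(x) = 1 + 1·x + 6·x^2 (mod 7).
For each evaluation point α_i, compute m(α_i) mod 7:
  α_1 = 3: Horner steps 6 → 5 → 2, so m(3) = 2.
  α_2 = 6: Horner steps 6 → 2 → 6, so m(6) = 6.
  α_3 = 4: Horner steps 6 → 4 → 3, so m(4) = 3.
  α_4 = 5: Horner steps 6 → 3 → 2, so m(5) = 2.
  α_5 = 1: Horner steps 6 → 0 → 1, so m(1) = 1.
  α_6 = 2: Horner steps 6 → 6 → 6, so m(2) = 6.
Codeword c = [2, 6, 3, 2, 1, 6] ∈ F_7^6.


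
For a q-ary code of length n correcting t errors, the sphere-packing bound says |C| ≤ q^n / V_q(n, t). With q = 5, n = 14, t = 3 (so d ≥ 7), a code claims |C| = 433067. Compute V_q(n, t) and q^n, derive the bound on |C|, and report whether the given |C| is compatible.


V_q(n, t) = 24809, q^n = 6103515625, Hamming bound = 246020, |C| = 433067 > bound (violated).

Step 1: Compute V_q(n, t) = Σ_{j=0}^3 C(n, j) (q−1)^j.
  j = 0: C(14,0)·(4)^0 = 1·1 = 1.
  j = 1: C(14,1)·(4)^1 = 14·4 = 56.
  j = 2: C(14,2)·(4)^2 = 91·16 = 1456.
  j = 3: C(14,3)·(4)^3 = 364·64 = 23296.
  V_q(n, t) = 1 + 56 + 1456 + 23296 = 24809.
Step 2: q^n = 5^14 = 6103515625.
Step 3: Hamming bound ⌊q^n / V_q(n,t)⌋ = ⌊6103515625/24809⌋ = 246020.
Step 4: Compare |C| = 433067 to 246020: violated.
The claimed |C| lies above the Hamming bound, so no 5-ary code of length 14 with d ≥ 7 can have 433067 codewords.


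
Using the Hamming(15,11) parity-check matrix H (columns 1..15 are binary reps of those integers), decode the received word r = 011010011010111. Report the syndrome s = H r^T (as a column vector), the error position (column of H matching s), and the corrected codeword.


s = (0, 0, 1, 0)^T, error position = 2, corrected codeword c = 001010011010111

Compute s = H r^T mod 2 one row at a time:
  s_1 = 1 + 1 + 0 + 1 + 0 + 1 + 1 + 1 = 6 ≡ 0 (mod 2).
  s_2 = 0 + 1 + 0 + 0 + 0 + 1 + 1 + 1 = 4 ≡ 0 (mod 2).
  s_3 = 1 + 1 + 0 + 0 + 0 + 1 + 1 + 1 = 5 ≡ 1 (mod 2).
  s_4 = 0 + 1 + 1 + 0 + 1 + 1 + 1 + 1 = 6 ≡ 0 (mod 2).
s = (0, 0, 1, 0)^T — this equals column 2 of H (binary 0010), so error is at position 2.
Correct: flip bit 2 of r = 011010011010111 to get c = 001010011010111.


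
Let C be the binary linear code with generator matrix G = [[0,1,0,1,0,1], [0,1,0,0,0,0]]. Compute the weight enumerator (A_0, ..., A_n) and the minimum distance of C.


Weight distribution: A_0 = 1, A_1 = 1, A_2 = 1, A_3 = 1. Minimum distance d = 1.

Enumerate all 2^2 = 4 messages m ∈ F_2^2.
For each, compute codeword c = mG in F_2^6, then tally its weight.
  m = 00 → c = 000000, weight = 0.
  m = 10 → c = 010101, weight = 3.
  m = 01 → c = 010000, weight = 1.
  m = 11 → c = 000101, weight = 2.
Tally weights:
  weight 0: 1 codewords.
  weight 1: 1 codewords.
  weight 2: 1 codewords.
  weight 3: 1 codewords.
Minimum distance d = smallest w > 0 with A_w > 0 = 1.
Sanity: Σ A_w = 4 = 2^2 = 4 ✓.


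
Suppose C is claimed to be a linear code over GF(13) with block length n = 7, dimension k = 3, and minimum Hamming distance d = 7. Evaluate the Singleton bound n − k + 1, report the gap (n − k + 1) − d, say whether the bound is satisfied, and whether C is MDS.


Singleton RHS = n − k + 1 = 5, slack = -2, bound violated (no such code; not MDS).

Singleton bound: d ≤ n − k + 1.
Here n = 7, k = 3, so n − k + 1 = 5.
Given d = 7, check d ≤ 5: NO.
Slack = (n − k + 1) − d = -2.
The slack is negative: d = 7 exceeds n − k + 1 = 5 by 2, so the Singleton bound is violated and no linear [7, 3, 7]_13 code can exist. In particular it is not MDS (MDS requires d = n − k + 1 exactly).
Description: the claimed parameters are [7, 3, 7]_13; such a code would be impossible (violates the Singleton bound).


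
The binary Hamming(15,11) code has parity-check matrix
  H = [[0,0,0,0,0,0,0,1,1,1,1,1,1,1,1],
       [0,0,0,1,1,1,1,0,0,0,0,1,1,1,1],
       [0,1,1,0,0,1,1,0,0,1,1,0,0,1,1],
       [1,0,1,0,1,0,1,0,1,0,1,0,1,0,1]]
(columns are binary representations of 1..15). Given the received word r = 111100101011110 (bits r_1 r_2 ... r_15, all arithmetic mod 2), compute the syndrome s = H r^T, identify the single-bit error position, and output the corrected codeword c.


s = (1, 1, 1, 0)^T, error position = 14, corrected codeword c = 111100101011100

Compute s = H r^T mod 2 one row at a time:
  s_1 = 0 + 1 + 0 + 1 + 1 + 1 + 1 + 0 = 5 ≡ 1 (mod 2).
  s_2 = 1 + 0 + 0 + 1 + 1 + 1 + 1 + 0 = 5 ≡ 1 (mod 2).
  s_3 = 1 + 1 + 0 + 1 + 0 + 1 + 1 + 0 = 5 ≡ 1 (mod 2).
  s_4 = 1 + 1 + 0 + 1 + 1 + 1 + 1 + 0 = 6 ≡ 0 (mod 2).
s = (1, 1, 1, 0)^T — this equals column 14 of H (binary 1110), so error is at position 14.
Correct: flip bit 14 of r = 111100101011110 to get c = 111100101011100.


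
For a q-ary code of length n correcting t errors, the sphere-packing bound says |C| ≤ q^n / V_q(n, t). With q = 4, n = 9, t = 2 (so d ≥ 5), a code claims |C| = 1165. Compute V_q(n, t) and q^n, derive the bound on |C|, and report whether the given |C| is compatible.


V_q(n, t) = 352, q^n = 262144, Hamming bound = 744, |C| = 1165 > bound (violated).

Step 1: Compute V_q(n, t) = Σ_{j=0}^2 C(n, j) (q−1)^j.
  j = 0: C(9,0)·(3)^0 = 1·1 = 1.
  j = 1: C(9,1)·(3)^1 = 9·3 = 27.
  j = 2: C(9,2)·(3)^2 = 36·9 = 324.
  V_q(n, t) = 1 + 27 + 324 = 352.
Step 2: q^n = 4^9 = 262144.
Step 3: Hamming bound ⌊q^n / V_q(n,t)⌋ = ⌊262144/352⌋ = 744.
Step 4: Compare |C| = 1165 to 744: violated.
The claimed |C| lies above the Hamming bound, so no 4-ary code of length 9 with d ≥ 5 can have 1165 codewords.


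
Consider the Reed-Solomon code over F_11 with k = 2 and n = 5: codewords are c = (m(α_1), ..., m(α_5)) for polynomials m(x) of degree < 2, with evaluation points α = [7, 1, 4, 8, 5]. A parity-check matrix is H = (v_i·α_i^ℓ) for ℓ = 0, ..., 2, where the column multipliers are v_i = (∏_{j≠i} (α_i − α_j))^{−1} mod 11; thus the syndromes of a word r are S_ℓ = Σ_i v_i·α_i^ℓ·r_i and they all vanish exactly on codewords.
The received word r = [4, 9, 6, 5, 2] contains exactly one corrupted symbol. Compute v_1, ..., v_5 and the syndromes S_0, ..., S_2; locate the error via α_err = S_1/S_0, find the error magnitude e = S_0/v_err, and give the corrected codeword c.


S = (2, 8, 10), error at position 3, error magnitude e = 5, c = [4, 9, 1, 5, 2].

Step 1: column multipliers v_i = (∏_{j≠i}(α_i − α_j))^{−1} mod 11.
  i = 1 (α = 7): (7−1)(7−4)(7−8)(7−5) = 6·3·(−1)·2 = −36 ≡ 8, so v_1 = 8^{−1} = 7 (mod 11).
  i = 2 (α = 1): (1−7)(1−4)(1−8)(1−5) = (−6)·(−3)·(−7)·(−4) = 504 ≡ 9, so v_2 = 9^{−1} = 5 (mod 11).
  i = 3 (α = 4): (4−7)(4−1)(4−8)(4−5) = (−3)·3·(−4)·(−1) = −36 ≡ 8, so v_3 = 8^{−1} = 7 (mod 11).
  i = 4 (α = 8): (8−7)(8−1)(8−4)(8−5) = 1·7·4·3 = 84 ≡ 7, so v_4 = 7^{−1} = 8 (mod 11).
  i = 5 (α = 5): (5−7)(5−1)(5−4)(5−8) = (−2)·4·1·(−3) = 24 ≡ 2, so v_5 = 2^{−1} = 6 (mod 11).
  v = [7, 5, 7, 8, 6].
Step 2: syndromes of r = [4, 9, 6, 5, 2] (all sums mod 11).
  S_0 = Σ v_i r_i = 7·4 + 5·9 + 7·6 + 8·5 + 6·2 = 167 ≡ 2.
  S_1 = Σ v_i α_i r_i = 7·7·4 + 5·1·9 + 7·4·6 + 8·8·5 + 6·5·2 = 789 ≡ 8.
  α_i^2 mod 11 = [5, 1, 5, 9, 3].
  S_2 = Σ v_i α_i^2 r_i = 7·5·4 + 5·1·9 + 7·5·6 + 8·9·5 + 6·3·2 = 791 ≡ 10.
  S = (2, 8, 10) ≠ 0, so r is not a codeword (an error is present).
Step 3: locate the error. For a single error e at position i, S_ℓ = v_i·e·α_i^ℓ, so α_err = S_1/S_0.
  S_0^{−1} = 2^{−1} = 6 (mod 11), so α_err = 8·6 = 48 ≡ 4 = α_3. Error position i = 3.
  Consistency check: S_2/S_1 = 10·7 = 70 ≡ 4 = α_err ✓ (single-error assumption holds).
Step 4: error magnitude e = S_0/v_3 = S_0·∏_{j≠3}(α_3 − α_j) = 2·8 = 16 ≡ 5 (mod 11).
Step 5: correct position 3: c_3 = r_3 − e = 6 − 5 ≡ 1 (mod 11). Hence c = [4, 9, 1, 5, 2].
  Check: interpolating c through the α_i gives m(x) = 8 + 1·x (degree < 2) with m(α_i) = c_i for every i, so c is indeed a codeword.


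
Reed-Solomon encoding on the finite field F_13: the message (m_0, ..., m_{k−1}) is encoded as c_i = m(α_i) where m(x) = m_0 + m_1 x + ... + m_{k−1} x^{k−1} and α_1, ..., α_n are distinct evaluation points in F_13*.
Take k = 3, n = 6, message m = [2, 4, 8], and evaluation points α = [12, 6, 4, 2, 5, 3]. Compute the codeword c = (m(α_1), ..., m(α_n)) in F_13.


c = [6, 2, 3, 3, 1, 8]

Message polynomial: m(x) = 2 + 4·x + 8·x^2 (mod 13).
For each evaluation point α_i, compute m(α_i) mod 13:
  α_1 = 12: Horner steps 8 → 9 → 6, so m(12) = 6.
  α_2 = 6: Horner steps 8 → 0 → 2, so m(6) = 2.
  α_3 = 4: Horner steps 8 → 10 → 3, so m(4) = 3.
  α_4 = 2: Horner steps 8 → 7 → 3, so m(2) = 3.
  α_5 = 5: Horner steps 8 → 5 → 1, so m(5) = 1.
  α_6 = 3: Horner steps 8 → 2 → 8, so m(3) = 8.
Codeword c = [6, 2, 3, 3, 1, 8] ∈ F_13^6.


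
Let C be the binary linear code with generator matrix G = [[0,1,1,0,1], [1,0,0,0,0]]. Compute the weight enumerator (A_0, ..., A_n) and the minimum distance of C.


Weight distribution: A_0 = 1, A_1 = 1, A_3 = 1, A_4 = 1. Minimum distance d = 1.

Enumerate all 2^2 = 4 messages m ∈ F_2^2.
For each, compute codeword c = mG in F_2^5, then tally its weight.
  m = 00 → c = 00000, weight = 0.
  m = 10 → c = 01101, weight = 3.
  m = 01 → c = 10000, weight = 1.
  m = 11 → c = 11101, weight = 4.
Tally weights:
  weight 0: 1 codewords.
  weight 1: 1 codewords.
  weight 3: 1 codewords.
  weight 4: 1 codewords.
Minimum distance d = smallest w > 0 with A_w > 0 = 1.
Sanity: Σ A_w = 4 = 2^2 = 4 ✓.


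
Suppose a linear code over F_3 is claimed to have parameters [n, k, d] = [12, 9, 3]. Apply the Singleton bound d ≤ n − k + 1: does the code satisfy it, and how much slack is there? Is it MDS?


Singleton RHS = n − k + 1 = 4, slack = 1, bound satisfied, not MDS.

Singleton bound: d ≤ n − k + 1.
Here n = 12, k = 9, so n − k + 1 = 4.
Given d = 3, check d ≤ 4: YES.
Slack = (n − k + 1) − d = 1.
The code is NOT MDS (slack = 1 > 0).
Description: the claimed parameters are [12, 9, 3]_3; such a code would be non-MDS.


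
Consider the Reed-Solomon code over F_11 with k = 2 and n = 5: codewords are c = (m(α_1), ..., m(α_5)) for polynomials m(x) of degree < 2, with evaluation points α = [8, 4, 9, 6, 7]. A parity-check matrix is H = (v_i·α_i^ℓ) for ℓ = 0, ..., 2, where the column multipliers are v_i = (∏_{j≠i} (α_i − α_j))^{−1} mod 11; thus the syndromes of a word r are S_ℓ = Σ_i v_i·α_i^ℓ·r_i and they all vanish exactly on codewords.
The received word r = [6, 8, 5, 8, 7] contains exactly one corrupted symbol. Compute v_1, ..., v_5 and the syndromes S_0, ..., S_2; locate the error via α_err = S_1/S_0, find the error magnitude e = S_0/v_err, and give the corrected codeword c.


S = (2, 8, 10), error at position 2, error magnitude e = 9, c = [6, 10, 5, 8, 7].

Step 1: column multipliers v_i = (∏_{j≠i}(α_i − α_j))^{−1} mod 11.
  i = 1 (α = 8): (8−4)(8−9)(8−6)(8−7) = 4·(−1)·2·1 = −8 ≡ 3, so v_1 = 3^{−1} = 4 (mod 11).
  i = 2 (α = 4): (4−8)(4−9)(4−6)(4−7) = (−4)·(−5)·(−2)·(−3) = 120 ≡ 10, so v_2 = 10^{−1} = 10 (mod 11).
  i = 3 (α = 9): (9−8)(9−4)(9−6)(9−7) = 1·5·3·2 = 30 ≡ 8, so v_3 = 8^{−1} = 7 (mod 11).
  i = 4 (α = 6): (6−8)(6−4)(6−9)(6−7) = (−2)·2·(−3)·(−1) = −12 ≡ 10, so v_4 = 10^{−1} = 10 (mod 11).
  i = 5 (α = 7): (7−8)(7−4)(7−9)(7−6) = (−1)·3·(−2)·1 = 6 ≡ 6, so v_5 = 6^{−1} = 2 (mod 11).
  v = [4, 10, 7, 10, 2].
Step 2: syndromes of r = [6, 8, 5, 8, 7] (all sums mod 11).
  S_0 = Σ v_i r_i = 4·6 + 10·8 + 7·5 + 10·8 + 2·7 = 233 ≡ 2.
  S_1 = Σ v_i α_i r_i = 4·8·6 + 10·4·8 + 7·9·5 + 10·6·8 + 2·7·7 = 1405 ≡ 8.
  α_i^2 mod 11 = [9, 5, 4, 3, 5].
  S_2 = Σ v_i α_i^2 r_i = 4·9·6 + 10·5·8 + 7·4·5 + 10·3·8 + 2·5·7 = 1066 ≡ 10.
  S = (2, 8, 10) ≠ 0, so r is not a codeword (an error is present).
Step 3: locate the error. For a single error e at position i, S_ℓ = v_i·e·α_i^ℓ, so α_err = S_1/S_0.
  S_0^{−1} = 2^{−1} = 6 (mod 11), so α_err = 8·6 = 48 ≡ 4 = α_2. Error position i = 2.
  Consistency check: S_2/S_1 = 10·7 = 70 ≡ 4 = α_err ✓ (single-error assumption holds).
Step 4: error magnitude e = S_0/v_2 = S_0·∏_{j≠2}(α_2 − α_j) = 2·10 = 20 ≡ 9 (mod 11).
Step 5: correct position 2: c_2 = r_2 − e = 8 − 9 ≡ 10 (mod 11). Hence c = [6, 10, 5, 8, 7].
  Check: interpolating c through the α_i gives m(x) = 3 + 10·x (degree < 2) with m(α_i) = c_i for every i, so c is indeed a codeword.


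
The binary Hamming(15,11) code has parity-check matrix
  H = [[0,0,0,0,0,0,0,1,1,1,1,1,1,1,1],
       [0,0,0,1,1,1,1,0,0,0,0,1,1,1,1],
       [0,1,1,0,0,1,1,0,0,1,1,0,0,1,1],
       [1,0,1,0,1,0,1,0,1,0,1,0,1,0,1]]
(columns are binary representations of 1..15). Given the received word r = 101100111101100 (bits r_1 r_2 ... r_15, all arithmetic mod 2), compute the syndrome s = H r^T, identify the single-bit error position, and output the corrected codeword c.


s = (1, 0, 1, 1)^T, error position = 11, corrected codeword c = 101100111111100

Compute s = H r^T mod 2 one row at a time:
  s_1 = 1 + 1 + 1 + 0 + 1 + 1 + 0 + 0 = 5 ≡ 1 (mod 2).
  s_2 = 1 + 0 + 0 + 1 + 1 + 1 + 0 + 0 = 4 ≡ 0 (mod 2).
  s_3 = 0 + 1 + 0 + 1 + 1 + 0 + 0 + 0 = 3 ≡ 1 (mod 2).
  s_4 = 1 + 1 + 0 + 1 + 1 + 0 + 1 + 0 = 5 ≡ 1 (mod 2).
s = (1, 0, 1, 1)^T — this equals column 11 of H (binary 1011), so error is at position 11.
Correct: flip bit 11 of r = 101100111101100 to get c = 101100111111100.


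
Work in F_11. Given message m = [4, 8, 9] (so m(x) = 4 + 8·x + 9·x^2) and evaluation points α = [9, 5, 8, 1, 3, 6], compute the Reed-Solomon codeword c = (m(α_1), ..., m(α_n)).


c = [2, 5, 6, 10, 10, 2]

Message polynomial: m(x) = 4 + 8·x + 9·x^2 (mod 11).
For each evaluation point α_i, compute m(α_i) mod 11:
  α_1 = 9: Horner steps 9 → 1 → 2, so m(9) = 2.
  α_2 = 5: Horner steps 9 → 9 → 5, so m(5) = 5.
  α_3 = 8: Horner steps 9 → 3 → 6, so m(8) = 6.
  α_4 = 1: Horner steps 9 → 6 → 10, so m(1) = 10.
  α_5 = 3: Horner steps 9 → 2 → 10, so m(3) = 10.
  α_6 = 6: Horner steps 9 → 7 → 2, so m(6) = 2.
Codeword c = [2, 5, 6, 10, 10, 2] ∈ F_11^6.


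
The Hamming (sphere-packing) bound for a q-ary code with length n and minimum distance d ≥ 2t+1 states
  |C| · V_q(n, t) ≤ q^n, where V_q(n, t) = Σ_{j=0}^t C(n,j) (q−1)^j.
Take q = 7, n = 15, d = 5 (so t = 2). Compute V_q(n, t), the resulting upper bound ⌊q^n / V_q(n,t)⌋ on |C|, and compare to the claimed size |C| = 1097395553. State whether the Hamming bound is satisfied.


V_q(n, t) = 3871, q^n = 4747561509943, Hamming bound = 1226443169, |C| = 1097395553 ≤ bound (satisfied).

Step 1: Compute V_q(n, t) = Σ_{j=0}^2 C(n, j) (q−1)^j.
  j = 0: C(15,0)·(6)^0 = 1·1 = 1.
  j = 1: C(15,1)·(6)^1 = 15·6 = 90.
  j = 2: C(15,2)·(6)^2 = 105·36 = 3780.
  V_q(n, t) = 1 + 90 + 3780 = 3871.
Step 2: q^n = 7^15 = 4747561509943.
Step 3: Hamming bound ⌊q^n / V_q(n,t)⌋ = ⌊4747561509943/3871⌋ = 1226443169.
Step 4: Compare |C| = 1097395553 to 1226443169: satisfied.
The claimed |C| lies below the Hamming bound.


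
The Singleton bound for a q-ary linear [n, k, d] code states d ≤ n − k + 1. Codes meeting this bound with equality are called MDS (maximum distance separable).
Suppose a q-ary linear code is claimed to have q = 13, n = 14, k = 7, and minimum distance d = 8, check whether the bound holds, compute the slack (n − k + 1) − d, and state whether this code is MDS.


Singleton RHS = n − k + 1 = 8, slack = 0, bound satisfied, MDS.

Singleton bound: d ≤ n − k + 1.
Here n = 14, k = 7, so n − k + 1 = 8.
Given d = 8, check d ≤ 8: YES.
Slack = (n − k + 1) − d = 0.
The code is MDS (slack = 0).
Description: the claimed parameters are [14, 7, 8]_13; such a code would be MDS (meets Singleton bound).


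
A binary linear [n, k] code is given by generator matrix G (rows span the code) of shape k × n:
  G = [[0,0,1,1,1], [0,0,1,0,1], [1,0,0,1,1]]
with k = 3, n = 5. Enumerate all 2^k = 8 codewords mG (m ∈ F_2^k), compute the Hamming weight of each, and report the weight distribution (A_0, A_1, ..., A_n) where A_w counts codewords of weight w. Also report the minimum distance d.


Weight distribution: A_0 = 1, A_1 = 1, A_2 = 3, A_3 = 3. Minimum distance d = 1.

Enumerate all 2^3 = 8 messages m ∈ F_2^3.
For each, compute codeword c = mG in F_2^5, then tally its weight.
  m = 000 → c = 00000, weight = 0.
  m = 100 → c = 00111, weight = 3.
  m = 010 → c = 00101, weight = 2.
  m = 110 → c = 00010, weight = 1.
  m = 001 → c = 10011, weight = 3.
  m = 101 → c = 10100, weight = 2.
  m = 011 → c = 10110, weight = 3.
  m = 111 → c = 10001, weight = 2.
Tally weights:
  weight 0: 1 codewords.
  weight 1: 1 codewords.
  weight 2: 3 codewords.
  weight 3: 3 codewords.
Minimum distance d = smallest w > 0 with A_w > 0 = 1.
Sanity: Σ A_w = 8 = 2^3 = 8 ✓.


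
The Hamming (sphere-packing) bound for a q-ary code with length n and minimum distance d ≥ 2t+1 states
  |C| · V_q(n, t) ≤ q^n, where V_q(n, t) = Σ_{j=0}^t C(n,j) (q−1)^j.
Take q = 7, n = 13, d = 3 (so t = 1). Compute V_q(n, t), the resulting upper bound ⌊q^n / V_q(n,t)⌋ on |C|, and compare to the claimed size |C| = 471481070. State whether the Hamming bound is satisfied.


V_q(n, t) = 79, q^n = 96889010407, Hamming bound = 1226443169, |C| = 471481070 ≤ bound (satisfied).

Step 1: Compute V_q(n, t) = Σ_{j=0}^1 C(n, j) (q−1)^j.
  j = 0: C(13,0)·(6)^0 = 1·1 = 1.
  j = 1: C(13,1)·(6)^1 = 13·6 = 78.
  V_q(n, t) = 1 + 78 = 79.
Step 2: q^n = 7^13 = 96889010407.
Step 3: Hamming bound ⌊q^n / V_q(n,t)⌋ = ⌊96889010407/79⌋ = 1226443169.
Step 4: Compare |C| = 471481070 to 1226443169: satisfied.
The claimed |C| lies below the Hamming bound.


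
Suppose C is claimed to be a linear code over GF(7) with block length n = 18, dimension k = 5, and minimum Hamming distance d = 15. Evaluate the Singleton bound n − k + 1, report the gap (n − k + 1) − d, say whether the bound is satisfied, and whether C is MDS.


Singleton RHS = n − k + 1 = 14, slack = -1, bound violated (no such code; not MDS).

Singleton bound: d ≤ n − k + 1.
Here n = 18, k = 5, so n − k + 1 = 14.
Given d = 15, check d ≤ 14: NO.
Slack = (n − k + 1) − d = -1.
The slack is negative: d = 15 exceeds n − k + 1 = 14 by 1, so the Singleton bound is violated and no linear [18, 5, 15]_7 code can exist. In particular it is not MDS (MDS requires d = n − k + 1 exactly).
Description: the claimed parameters are [18, 5, 15]_7; such a code would be impossible (violates the Singleton bound).


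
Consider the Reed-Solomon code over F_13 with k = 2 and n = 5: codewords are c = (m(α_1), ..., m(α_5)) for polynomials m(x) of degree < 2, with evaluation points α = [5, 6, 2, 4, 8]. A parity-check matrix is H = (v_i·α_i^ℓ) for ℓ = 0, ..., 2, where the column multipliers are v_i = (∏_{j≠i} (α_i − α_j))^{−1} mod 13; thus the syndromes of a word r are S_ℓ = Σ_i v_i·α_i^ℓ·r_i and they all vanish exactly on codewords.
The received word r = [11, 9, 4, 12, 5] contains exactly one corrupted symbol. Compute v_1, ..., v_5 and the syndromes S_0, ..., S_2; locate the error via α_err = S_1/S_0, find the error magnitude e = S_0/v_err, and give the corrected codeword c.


S = (9, 10, 1), error at position 4, error magnitude e = 12, c = [11, 9, 4, 0, 5].

Step 1: column multipliers v_i = (∏_{j≠i}(α_i − α_j))^{−1} mod 13.
  i = 1 (α = 5): (5−6)(5−2)(5−4)(5−8) = (−1)·3·1·(−3) = 9 ≡ 9, so v_1 = 9^{−1} = 3 (mod 13).
  i = 2 (α = 6): (6−5)(6−2)(6−4)(6−8) = 1·4·2·(−2) = −16 ≡ 10, so v_2 = 10^{−1} = 4 (mod 13).
  i = 3 (α = 2): (2−5)(2−6)(2−4)(2−8) = (−3)·(−4)·(−2)·(−6) = 144 ≡ 1, so v_3 = 1^{−1} = 1 (mod 13).
  i = 4 (α = 4): (4−5)(4−6)(4−2)(4−8) = (−1)·(−2)·2·(−4) = −16 ≡ 10, so v_4 = 10^{−1} = 4 (mod 13).
  i = 5 (α = 8): (8−5)(8−6)(8−2)(8−4) = 3·2·6·4 = 144 ≡ 1, so v_5 = 1^{−1} = 1 (mod 13).
  v = [3, 4, 1, 4, 1].
Step 2: syndromes of r = [11, 9, 4, 12, 5] (all sums mod 13).
  S_0 = Σ v_i r_i = 3·11 + 4·9 + 1·4 + 4·12 + 1·5 = 126 ≡ 9.
  S_1 = Σ v_i α_i r_i = 3·5·11 + 4·6·9 + 1·2·4 + 4·4·12 + 1·8·5 = 621 ≡ 10.
  α_i^2 mod 13 = [12, 10, 4, 3, 12].
  S_2 = Σ v_i α_i^2 r_i = 3·12·11 + 4·10·9 + 1·4·4 + 4·3·12 + 1·12·5 = 976 ≡ 1.
  S = (9, 10, 1) ≠ 0, so r is not a codeword (an error is present).
Step 3: locate the error. For a single error e at position i, S_ℓ = v_i·e·α_i^ℓ, so α_err = S_1/S_0.
  S_0^{−1} = 9^{−1} = 3 (mod 13), so α_err = 10·3 = 30 ≡ 4 = α_4. Error position i = 4.
  Consistency check: S_2/S_1 = 1·4 = 4 ≡ 4 = α_err ✓ (single-error assumption holds).
Step 4: error magnitude e = S_0/v_4 = S_0·∏_{j≠4}(α_4 − α_j) = 9·10 = 90 ≡ 12 (mod 13).
Step 5: correct position 4: c_4 = r_4 − e = 12 − 12 ≡ 0 (mod 13). Hence c = [11, 9, 4, 0, 5].
  Check: interpolating c through the α_i gives m(x) = 8 + 11·x (degree < 2) with m(α_i) = c_i for every i, so c is indeed a codeword.


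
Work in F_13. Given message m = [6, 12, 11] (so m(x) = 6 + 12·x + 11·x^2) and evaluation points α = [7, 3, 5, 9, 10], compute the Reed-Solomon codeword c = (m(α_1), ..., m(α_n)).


c = [5, 11, 3, 4, 4]

Message polynomial: m(x) = 6 + 12·x + 11·x^2 (mod 13).
For each evaluation point α_i, compute m(α_i) mod 13:
  α_1 = 7: Horner steps 11 → 11 → 5, so m(7) = 5.
  α_2 = 3: Horner steps 11 → 6 → 11, so m(3) = 11.
  α_3 = 5: Horner steps 11 → 2 → 3, so m(5) = 3.
  α_4 = 9: Horner steps 11 → 7 → 4, so m(9) = 4.
  α_5 = 10: Horner steps 11 → 5 → 4, so m(10) = 4.
Codeword c = [5, 11, 3, 4, 4] ∈ F_13^5.


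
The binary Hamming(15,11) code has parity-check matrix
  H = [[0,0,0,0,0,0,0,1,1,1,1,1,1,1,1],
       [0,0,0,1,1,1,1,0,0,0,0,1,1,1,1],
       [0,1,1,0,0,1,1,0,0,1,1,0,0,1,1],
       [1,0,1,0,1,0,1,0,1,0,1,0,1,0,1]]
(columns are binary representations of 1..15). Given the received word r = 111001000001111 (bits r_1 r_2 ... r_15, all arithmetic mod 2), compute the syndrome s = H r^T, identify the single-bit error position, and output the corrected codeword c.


s = (0, 1, 1, 0)^T, error position = 6, corrected codeword c = 111000000001111

Compute s = H r^T mod 2 one row at a time:
  s_1 = 0 + 0 + 0 + 0 + 1 + 1 + 1 + 1 = 4 ≡ 0 (mod 2).
  s_2 = 0 + 0 + 1 + 0 + 1 + 1 + 1 + 1 = 5 ≡ 1 (mod 2).
  s_3 = 1 + 1 + 1 + 0 + 0 + 0 + 1 + 1 = 5 ≡ 1 (mod 2).
  s_4 = 1 + 1 + 0 + 0 + 0 + 0 + 1 + 1 = 4 ≡ 0 (mod 2).
s = (0, 1, 1, 0)^T — this equals column 6 of H (binary 0110), so error is at position 6.
Correct: flip bit 6 of r = 111001000001111 to get c = 111000000001111.


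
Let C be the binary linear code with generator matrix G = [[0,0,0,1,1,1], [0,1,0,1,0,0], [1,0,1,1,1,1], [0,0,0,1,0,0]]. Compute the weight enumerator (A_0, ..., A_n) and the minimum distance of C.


Weight distribution: A_0 = 1, A_1 = 2, A_2 = 3, A_3 = 4, A_4 = 3, A_5 = 2, A_6 = 1. Minimum distance d = 1.

Enumerate all 2^4 = 16 messages m ∈ F_2^4.
For each, compute codeword c = mG in F_2^6, then tally its weight.
  m = 0000 → c = 000000, weight = 0.
  m = 1000 → c = 000111, weight = 3.
  m = 0100 → c = 010100, weight = 2.
  m = 1100 → c = 010011, weight = 3.
  m = 0010 → c = 101111, weight = 5.
  m = 1010 → c = 101000, weight = 2.
  m = 0110 → c = 111011, weight = 5.
  m = 1110 → c = 111100, weight = 4.
  m = 0001 → c = 000100, weight = 1.
  m = 1001 → c = 000011, weight = 2.
  m = 0101 → c = 010000, weight = 1.
  m = 1101 → c = 010111, weight = 4.
  m = 0011 → c = 101011, weight = 4.
  m = 1011 → c = 101100, weight = 3.
  m = 0111 → c = 111111, weight = 6.
  m = 1111 → c = 111000, weight = 3.
Tally weights:
  weight 0: 1 codewords.
  weight 1: 2 codewords.
  weight 2: 3 codewords.
  weight 3: 4 codewords.
  weight 4: 3 codewords.
  weight 5: 2 codewords.
  weight 6: 1 codewords.
Minimum distance d = smallest w > 0 with A_w > 0 = 1.
Sanity: Σ A_w = 16 = 2^4 = 16 ✓.


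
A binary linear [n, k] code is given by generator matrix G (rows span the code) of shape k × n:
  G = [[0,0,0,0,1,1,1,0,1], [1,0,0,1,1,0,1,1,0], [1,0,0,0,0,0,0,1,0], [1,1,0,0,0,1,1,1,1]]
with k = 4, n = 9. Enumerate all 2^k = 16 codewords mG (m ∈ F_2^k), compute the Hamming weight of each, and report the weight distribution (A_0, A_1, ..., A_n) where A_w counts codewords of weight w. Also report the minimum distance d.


Weight distribution: A_0 = 1, A_2 = 2, A_3 = 3, A_4 = 3, A_5 = 4, A_6 = 2, A_7 = 1. Minimum distance d = 2.

Enumerate all 2^4 = 16 messages m ∈ F_2^4.
For each, compute codeword c = mG in F_2^9, then tally its weight.
  m = 0000 → c = 000000000, weight = 0.
  m = 1000 → c = 000011101, weight = 4.
  m = 0100 → c = 100110110, weight = 5.
  m = 1100 → c = 100101011, weight = 5.
  m = 0010 → c = 100000010, weight = 2.
  m = 1010 → c = 100011111, weight = 6.
  m = 0110 → c = 000110100, weight = 3.
  m = 1110 → c = 000101001, weight = 3.
  m = 0001 → c = 110001111, weight = 6.
  m = 1001 → c = 110010010, weight = 4.
  m = 0101 → c = 010111001, weight = 5.
  m = 1101 → c = 010100100, weight = 3.
  m = 0011 → c = 010001101, weight = 4.
  m = 1011 → c = 010010000, weight = 2.
  m = 0111 → c = 110111011, weight = 7.
  m = 1111 → c = 110100110, weight = 5.
Tally weights:
  weight 0: 1 codewords.
  weight 2: 2 codewords.
  weight 3: 3 codewords.
  weight 4: 3 codewords.
  weight 5: 4 codewords.
  weight 6: 2 codewords.
  weight 7: 1 codewords.
Minimum distance d = smallest w > 0 with A_w > 0 = 2.
Sanity: Σ A_w = 16 = 2^4 = 16 ✓.


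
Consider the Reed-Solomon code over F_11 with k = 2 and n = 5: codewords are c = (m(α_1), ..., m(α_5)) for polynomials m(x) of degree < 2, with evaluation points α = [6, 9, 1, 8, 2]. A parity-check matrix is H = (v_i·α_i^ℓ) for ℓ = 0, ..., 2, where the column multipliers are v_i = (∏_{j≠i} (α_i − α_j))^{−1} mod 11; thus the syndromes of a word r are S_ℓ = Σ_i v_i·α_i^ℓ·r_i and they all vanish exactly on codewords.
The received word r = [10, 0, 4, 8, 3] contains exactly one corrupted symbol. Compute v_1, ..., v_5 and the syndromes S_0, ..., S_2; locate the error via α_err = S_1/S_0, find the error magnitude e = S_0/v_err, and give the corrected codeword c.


S = (5, 1, 9), error at position 2, error magnitude e = 4, c = [10, 7, 4, 8, 3].

Step 1: column multipliers v_i = (∏_{j≠i}(α_i − α_j))^{−1} mod 11.
  i = 1 (α = 6): (6−9)(6−1)(6−8)(6−2) = (−3)·5·(−2)·4 = 120 ≡ 10, so v_1 = 10^{−1} = 10 (mod 11).
  i = 2 (α = 9): (9−6)(9−1)(9−8)(9−2) = 3·8·1·7 = 168 ≡ 3, so v_2 = 3^{−1} = 4 (mod 11).
  i = 3 (α = 1): (1−6)(1−9)(1−8)(1−2) = (−5)·(−8)·(−7)·(−1) = 280 ≡ 5, so v_3 = 5^{−1} = 9 (mod 11).
  i = 4 (α = 8): (8−6)(8−9)(8−1)(8−2) = 2·(−1)·7·6 = −84 ≡ 4, so v_4 = 4^{−1} = 3 (mod 11).
  i = 5 (α = 2): (2−6)(2−9)(2−1)(2−8) = (−4)·(−7)·1·(−6) = −168 ≡ 8, so v_5 = 8^{−1} = 7 (mod 11).
  v = [10, 4, 9, 3, 7].
Step 2: syndromes of r = [10, 0, 4, 8, 3] (all sums mod 11).
  S_0 = Σ v_i r_i = 10·10 + 4·0 + 9·4 + 3·8 + 7·3 = 181 ≡ 5.
  S_1 = Σ v_i α_i r_i = 10·6·10 + 4·9·0 + 9·1·4 + 3·8·8 + 7·2·3 = 870 ≡ 1.
  α_i^2 mod 11 = [3, 4, 1, 9, 4].
  S_2 = Σ v_i α_i^2 r_i = 10·3·10 + 4·4·0 + 9·1·4 + 3·9·8 + 7·4·3 = 636 ≡ 9.
  S = (5, 1, 9) ≠ 0, so r is not a codeword (an error is present).
Step 3: locate the error. For a single error e at position i, S_ℓ = v_i·e·α_i^ℓ, so α_err = S_1/S_0.
  S_0^{−1} = 5^{−1} = 9 (mod 11), so α_err = 1·9 = 9 ≡ 9 = α_2. Error position i = 2.
  Consistency check: S_2/S_1 = 9·1 = 9 ≡ 9 = α_err ✓ (single-error assumption holds).
Step 4: error magnitude e = S_0/v_2 = S_0·∏_{j≠2}(α_2 − α_j) = 5·3 = 15 ≡ 4 (mod 11).
Step 5: correct position 2: c_2 = r_2 − e = 0 − 4 ≡ 7 (mod 11). Hence c = [10, 7, 4, 8, 3].
  Check: interpolating c through the α_i gives m(x) = 5 + 10·x (degree < 2) with m(α_i) = c_i for every i, so c is indeed a codeword.


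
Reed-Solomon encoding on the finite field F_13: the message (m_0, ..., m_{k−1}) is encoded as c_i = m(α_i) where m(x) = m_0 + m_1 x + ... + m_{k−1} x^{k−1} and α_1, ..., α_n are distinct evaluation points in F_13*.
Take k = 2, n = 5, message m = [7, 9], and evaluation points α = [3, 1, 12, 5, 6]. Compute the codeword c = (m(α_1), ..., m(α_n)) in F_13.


c = [8, 3, 11, 0, 9]

Message polynomial: m(x) = 7 + 9·x (mod 13).
For each evaluation point α_i, compute m(α_i) mod 13:
  α_1 = 3: Horner steps 9 → 8, so m(3) = 8.
  α_2 = 1: Horner steps 9 → 3, so m(1) = 3.
  α_3 = 12: Horner steps 9 → 11, so m(12) = 11.
  α_4 = 5: Horner steps 9 → 0, so m(5) = 0.
  α_5 = 6: Horner steps 9 → 9, so m(6) = 9.
Codeword c = [8, 3, 11, 0, 9] ∈ F_13^5.


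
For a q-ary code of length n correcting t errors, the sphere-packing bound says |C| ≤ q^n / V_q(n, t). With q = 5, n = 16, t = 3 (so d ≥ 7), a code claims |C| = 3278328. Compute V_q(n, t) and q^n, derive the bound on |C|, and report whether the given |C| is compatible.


V_q(n, t) = 37825, q^n = 152587890625, Hamming bound = 4034048, |C| = 3278328 ≤ bound (satisfied).

Step 1: Compute V_q(n, t) = Σ_{j=0}^3 C(n, j) (q−1)^j.
  j = 0: C(16,0)·(4)^0 = 1·1 = 1.
  j = 1: C(16,1)·(4)^1 = 16·4 = 64.
  j = 2: C(16,2)·(4)^2 = 120·16 = 1920.
  j = 3: C(16,3)·(4)^3 = 560·64 = 35840.
  V_q(n, t) = 1 + 64 + 1920 + 35840 = 37825.
Step 2: q^n = 5^16 = 152587890625.
Step 3: Hamming bound ⌊q^n / V_q(n,t)⌋ = ⌊152587890625/37825⌋ = 4034048.
Step 4: Compare |C| = 3278328 to 4034048: satisfied.
The claimed |C| lies below the Hamming bound.


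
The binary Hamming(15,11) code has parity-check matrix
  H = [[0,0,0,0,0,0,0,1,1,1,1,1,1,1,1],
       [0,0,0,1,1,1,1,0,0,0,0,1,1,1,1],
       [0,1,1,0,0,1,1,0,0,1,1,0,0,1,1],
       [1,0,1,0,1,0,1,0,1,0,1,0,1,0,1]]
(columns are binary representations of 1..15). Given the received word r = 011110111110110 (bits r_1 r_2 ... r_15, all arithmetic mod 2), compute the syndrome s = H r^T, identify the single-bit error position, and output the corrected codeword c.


s = (0, 1, 0, 0)^T, error position = 4, corrected codeword c = 011010111110110

Compute s = H r^T mod 2 one row at a time:
  s_1 = 1 + 1 + 1 + 1 + 0 + 1 + 1 + 0 = 6 ≡ 0 (mod 2).
  s_2 = 1 + 1 + 0 + 1 + 0 + 1 + 1 + 0 = 5 ≡ 1 (mod 2).
  s_3 = 1 + 1 + 0 + 1 + 1 + 1 + 1 + 0 = 6 ≡ 0 (mod 2).
  s_4 = 0 + 1 + 1 + 1 + 1 + 1 + 1 + 0 = 6 ≡ 0 (mod 2).
s = (0, 1, 0, 0)^T — this equals column 4 of H (binary 0100), so error is at position 4.
Correct: flip bit 4 of r = 011110111110110 to get c = 011010111110110.


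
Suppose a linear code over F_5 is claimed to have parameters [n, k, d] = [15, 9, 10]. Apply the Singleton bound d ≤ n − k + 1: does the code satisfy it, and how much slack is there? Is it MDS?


Singleton RHS = n − k + 1 = 7, slack = -3, bound violated (no such code; not MDS).

Singleton bound: d ≤ n − k + 1.
Here n = 15, k = 9, so n − k + 1 = 7.
Given d = 10, check d ≤ 7: NO.
Slack = (n − k + 1) − d = -3.
The slack is negative: d = 10 exceeds n − k + 1 = 7 by 3, so the Singleton bound is violated and no linear [15, 9, 10]_5 code can exist. In particular it is not MDS (MDS requires d = n − k + 1 exactly).
Description: the claimed parameters are [15, 9, 10]_5; such a code would be impossible (violates the Singleton bound).
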